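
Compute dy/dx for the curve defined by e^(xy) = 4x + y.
Differentiate the relation implicitly: treat y = y(x) and apply the chain rule, so every y-derivative picks up a y' = dy/dx factor.

With everything moved to the left-hand side, differentiate term by term:
  d/dx[-4x] = -4
  d/dx[-y] = -y'
  d/dx[e^(xy)] = (x·y' + y)·e^(xy)

Separating the contributions that come from x directly and those that come through y:
  without y':      y·e^(xy) - 4
  multiplying y':  x·e^(xy) - 1

so (y·e^(xy) - 4) + (x·e^(xy) - 1)·y' = 0, and therefore
  dy/dx = -(y·e^(xy) - 4)/(x·e^(xy) - 1) = (-y·e^(xy) + 4)/(x·e^(xy) - 1)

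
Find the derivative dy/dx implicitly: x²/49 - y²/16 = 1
Differentiate the relation implicitly: treat y = y(x) and apply the chain rule, so every y-derivative picks up a y' = dy/dx factor.

With everything moved to the left-hand side, differentiate term by term:
  d/dx[x^2/49] = 2x/49
  d/dx[-y^2/16] = -y·y'/8
  d/dx[-1] = 0

Separating the contributions that come from x directly and those that come through y:
  without y':      2x/49
  multiplying y':  -y/8

so (2x/49) + (-y/8)·y' = 0, and therefore
  dy/dx = -(2x/49)/(-y/8) = 16x/(49y)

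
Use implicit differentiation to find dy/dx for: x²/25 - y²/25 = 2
Differentiate both sides with respect to x, treating y as y(x). By the chain rule, any term containing y contributes a factor of y' = dy/dx when we differentiate it.

Move every term to one side and write the relation as F(x, y) = 0. Term by term,
  d/dx[x^2/25] = 2x/25
  d/dx[-y^2/25] = -2y·y'/25
  d/dx[-2] = 0

The pieces without y' make up ∂F/∂x and the coefficient of y' is ∂F/∂y:
  ∂F/∂x = 2x/25,
  ∂F/∂y = -2y/25.

Since d/dx[F] = ∂F/∂x + (∂F/∂y)·y' = 0, solve for y':
  (∂F/∂y)·y' = -∂F/∂x
  dy/dx = -(∂F/∂x)/(∂F/∂y) = -(2x/25)/(-2y/25) = x/y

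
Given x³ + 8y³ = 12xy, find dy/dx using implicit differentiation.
Take d/dx of both sides. Since y is implicitly a function of x, the chain rule attaches a y' = dy/dx factor whenever we differentiate through y.

Set F(x, y) = (left side) − (right side), so the curve is F = 0. Differentiating each term of F:
  d/dx[x^3] = 3x^2
  d/dx[-12xy] = -12x·y' - 12y
  d/dx[8y^3] = 24y^2·y'

Collecting, the y'-free part is the partial derivative in x and the y' coefficient is the partial derivative in y:
  ∂F/∂x = 3x^2 - 12y
  ∂F/∂y = -12x + 24y^2

so d/dx[F(x, y(x))] = ∂F/∂x + (∂F/∂y)·y' = 0. Rearranging,
  dy/dx = -(∂F/∂x)/(∂F/∂y) = -(3x^2 - 12y)/(-12x + 24y^2) = (x^2/4 - y)/(x - 2y^2)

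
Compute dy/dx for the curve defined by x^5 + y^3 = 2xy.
Differentiate the relation implicitly: treat y = y(x) and apply the chain rule, so every y-derivative picks up a y' = dy/dx factor.

With everything moved to the left-hand side, differentiate term by term:
  d/dx[x^5] = 5x^4
  d/dx[-2xy] = -2x·y' - 2y
  d/dx[y^3] = 3y^2·y'

Separating the contributions that come from x directly and those that come through y:
  without y':      5x^4 - 2y
  multiplying y':  -2x + 3y^2

so (5x^4 - 2y) + (-2x + 3y^2)·y' = 0, and therefore
  dy/dx = -(5x^4 - 2y)/(-2x + 3y^2) = (5x^4 - 2y)/(2x - 3y^2)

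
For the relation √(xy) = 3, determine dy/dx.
Take d/dx of both sides. Since y is implicitly a function of x, the chain rule attaches a y' = dy/dx factor whenever we differentiate through y.

Set F(x, y) = (left side) − (right side), so the curve is F = 0. Differentiating each term of F:
  d/dx[√(xy)] = √(xy)(x·y'/2 + y/2)/(xy)
  d/dx[-3] = 0

Collecting, the y'-free part is the partial derivative in x and the y' coefficient is the partial derivative in y:
  ∂F/∂x = √(xy)/(2x)
  ∂F/∂y = √(xy)/(2y)

so d/dx[F(x, y(x))] = ∂F/∂x + (∂F/∂y)·y' = 0. Rearranging,
  dy/dx = -(∂F/∂x)/(∂F/∂y) = -(√(xy)/(2x))/(√(xy)/(2y)) = -y/x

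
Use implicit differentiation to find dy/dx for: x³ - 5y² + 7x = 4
Take d/dx of both sides. Since y is implicitly a function of x, the chain rule attaches a y' = dy/dx factor whenever we differentiate through y.

Set F(x, y) = (left side) − (right side), so the curve is F = 0. Differentiating each term of F:
  d/dx[x^3] = 3x^2
  d/dx[7x] = 7
  d/dx[-5y^2] = -10y·y'
  d/dx[-4] = 0

Collecting, the y'-free part is the partial derivative in x and the y' coefficient is the partial derivative in y:
  ∂F/∂x = 3x^2 + 7
  ∂F/∂y = -10y

so d/dx[F(x, y(x))] = ∂F/∂x + (∂F/∂y)·y' = 0. Rearranging,
  dy/dx = -(∂F/∂x)/(∂F/∂y) = -(3x^2 + 7)/(-10y) = (3x^2 + 7)/(10y)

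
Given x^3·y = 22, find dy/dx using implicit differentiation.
Differentiate both sides with respect to x, treating y as y(x). By the chain rule, any term containing y contributes a factor of y' = dy/dx when we differentiate it.

Move every term to one side and write the relation as F(x, y) = 0. Term by term,
  d/dx[x^3y] = x^3·y' + 3x^2y
  d/dx[-22] = 0

The pieces without y' make up ∂F/∂x and the coefficient of y' is ∂F/∂y:
  ∂F/∂x = 3x^2y,
  ∂F/∂y = x^3.

Since d/dx[F] = ∂F/∂x + (∂F/∂y)·y' = 0, solve for y':
  (∂F/∂y)·y' = -∂F/∂x
  dy/dx = -(∂F/∂x)/(∂F/∂y) = -(3x^2y)/(x^3) = -3y/x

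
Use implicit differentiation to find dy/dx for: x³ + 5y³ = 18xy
Apply d/dx to both sides, remembering that y depends on x. Each occurrence of y therefore brings in a y' = dy/dx via the chain rule.

With F(x, y) equal to the left-hand side minus the right, differentiate F term by term:
  d/dx[x^3] = 3x^2
  d/dx[-18xy] = -18x·y' - 18y
  d/dx[5y^3] = 15y^2·y'
Adding these up, d/dx[F] = 0 becomes
  (3x^2 - 18y) + (-18x + 15y^2)·y' = 0,
so isolating y',
  dy/dx = -(3x^2 - 18y)/(-18x + 15y^2) = (x^2 - 6y)/(6x - 5y^2)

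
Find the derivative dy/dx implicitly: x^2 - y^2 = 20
Apply d/dx to both sides, remembering that y depends on x. Each occurrence of y therefore brings in a y' = dy/dx via the chain rule.

With F(x, y) equal to the left-hand side minus the right, differentiate F term by term:
  d/dx[x^2] = 2x
  d/dx[-y^2] = -2y·y'
  d/dx[-20] = 0
Adding these up, d/dx[F] = 0 becomes
  (2x) + (-2y)·y' = 0,
so isolating y',
  dy/dx = -(2x)/(-2y) = x/y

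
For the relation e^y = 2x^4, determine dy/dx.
Differentiate both sides with respect to x, treating y as y(x). By the chain rule, any term containing y contributes a factor of y' = dy/dx when we differentiate it.

Move every term to one side and write the relation as F(x, y) = 0. Term by term,
  d/dx[-2x^4] = -8x^3
  d/dx[e^(y)] = y'·e^(y)

The pieces without y' make up ∂F/∂x and the coefficient of y' is ∂F/∂y:
  ∂F/∂x = -8x^3,
  ∂F/∂y = e^(y).

Since d/dx[F] = ∂F/∂x + (∂F/∂y)·y' = 0, solve for y':
  (∂F/∂y)·y' = -∂F/∂x
  dy/dx = -(∂F/∂x)/(∂F/∂y) = -(-8x^3)/(e^(y)) = 8x^3e^(-y)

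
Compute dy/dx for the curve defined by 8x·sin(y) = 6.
Differentiate the relation implicitly: treat y = y(x) and apply the chain rule, so every y-derivative picks up a y' = dy/dx factor.

With everything moved to the left-hand side, differentiate term by term:
  d/dx[8x·sin(y)] = 8x·y'·cos(y) + 8sin(y)
  d/dx[-6] = 0

Separating the contributions that come from x directly and those that come through y:
  without y':      8sin(y)
  multiplying y':  8x·cos(y)

so (8sin(y)) + (8x·cos(y))·y' = 0, and therefore
  dy/dx = -(8sin(y))/(8x·cos(y)) = -tan(y)/x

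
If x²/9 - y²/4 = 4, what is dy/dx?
Differentiate both sides with respect to x, treating y as y(x). By the chain rule, any term containing y contributes a factor of y' = dy/dx when we differentiate it.

Move every term to one side and write the relation as F(x, y) = 0. Term by term,
  d/dx[x^2/9] = 2x/9
  d/dx[-y^2/4] = -y·y'/2
  d/dx[-4] = 0

The pieces without y' make up ∂F/∂x and the coefficient of y' is ∂F/∂y:
  ∂F/∂x = 2x/9,
  ∂F/∂y = -y/2.

Since d/dx[F] = ∂F/∂x + (∂F/∂y)·y' = 0, solve for y':
  (∂F/∂y)·y' = -∂F/∂x
  dy/dx = -(∂F/∂x)/(∂F/∂y) = -(2x/9)/(-y/2) = 4x/(9y)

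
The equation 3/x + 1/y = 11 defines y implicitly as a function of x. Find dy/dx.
Apply d/dx to both sides, remembering that y depends on x. Each occurrence of y therefore brings in a y' = dy/dx via the chain rule.

With F(x, y) equal to the left-hand side minus the right, differentiate F term by term:
  d/dx[1/y] = -y'/y^2
  d/dx[3/x] = -3/x^2
  d/dx[-11] = 0
Adding these up, d/dx[F] = 0 becomes
  (-3/x^2) + (-1/y^2)·y' = 0,
so isolating y',
  dy/dx = -(-3/x^2)/(-1/y^2) = -3y^2/x^2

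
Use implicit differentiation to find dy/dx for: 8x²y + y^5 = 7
Take d/dx of both sides. Since y is implicitly a function of x, the chain rule attaches a y' = dy/dx factor whenever we differentiate through y.

Set F(x, y) = (left side) − (right side), so the curve is F = 0. Differentiating each term of F:
  d/dx[8x^2y] = 8x^2·y' + 16xy
  d/dx[y^5] = 5y^4·y'
  d/dx[-7] = 0

Collecting, the y'-free part is the partial derivative in x and the y' coefficient is the partial derivative in y:
  ∂F/∂x = 16xy
  ∂F/∂y = 8x^2 + 5y^4

so d/dx[F(x, y(x))] = ∂F/∂x + (∂F/∂y)·y' = 0. Rearranging,
  dy/dx = -(∂F/∂x)/(∂F/∂y) = -(16xy)/(8x^2 + 5y^4) = -16xy/(8x^2 + 5y^4)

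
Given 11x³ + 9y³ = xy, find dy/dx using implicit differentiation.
Differentiate both sides with respect to x, treating y as y(x). By the chain rule, any term containing y contributes a factor of y' = dy/dx when we differentiate it.

Move every term to one side and write the relation as F(x, y) = 0. Term by term,
  d/dx[11x^3] = 33x^2
  d/dx[-xy] = -x·y' - y
  d/dx[9y^3] = 27y^2·y'

The pieces without y' make up ∂F/∂x and the coefficient of y' is ∂F/∂y:
  ∂F/∂x = 33x^2 - y,
  ∂F/∂y = -x + 27y^2.

Since d/dx[F] = ∂F/∂x + (∂F/∂y)·y' = 0, solve for y':
  (∂F/∂y)·y' = -∂F/∂x
  dy/dx = -(∂F/∂x)/(∂F/∂y) = -(33x^2 - y)/(-x + 27y^2) = (33x^2 - y)/(x - 27y^2)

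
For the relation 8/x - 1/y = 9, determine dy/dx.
Take d/dx of both sides. Since y is implicitly a function of x, the chain rule attaches a y' = dy/dx factor whenever we differentiate through y.

Set F(x, y) = (left side) − (right side), so the curve is F = 0. Differentiating each term of F:
  d/dx[-1/y] = y'/y^2
  d/dx[8/x] = -8/x^2
  d/dx[-9] = 0

Collecting, the y'-free part is the partial derivative in x and the y' coefficient is the partial derivative in y:
  ∂F/∂x = -8/x^2
  ∂F/∂y = y^(-2)

so d/dx[F(x, y(x))] = ∂F/∂x + (∂F/∂y)·y' = 0. Rearranging,
  dy/dx = -(∂F/∂x)/(∂F/∂y) = -(-8/x^2)/(y^(-2)) = 8y^2/x^2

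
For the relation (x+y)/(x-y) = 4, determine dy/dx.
Differentiate the relation implicitly: treat y = y(x) and apply the chain rule, so every y-derivative picks up a y' = dy/dx factor.

With everything moved to the left-hand side, differentiate term by term:
  d/dx[(x + y)/(x - y)] = (y' + 1)/(x - y) + (x + y)(y' - 1)/(x - y)^2
  d/dx[-4] = 0

Separating the contributions that come from x directly and those that come through y:
  without y':      1/(x - y) - (x + y)/(x - y)^2
  multiplying y':  1/(x - y) + (x + y)/(x - y)^2

so (1/(x - y) - (x + y)/(x - y)^2) + (1/(x - y) + (x + y)/(x - y)^2)·y' = 0, and therefore
  dy/dx = -(1/(x - y) - (x + y)/(x - y)^2)/(1/(x - y) + (x + y)/(x - y)^2)
        = -(-2y/(x - y)^2)/(2x/(x - y)^2) = y/x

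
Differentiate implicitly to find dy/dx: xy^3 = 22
Take d/dx of both sides. Since y is implicitly a function of x, the chain rule attaches a y' = dy/dx factor whenever we differentiate through y.

Set F(x, y) = (left side) − (right side), so the curve is F = 0. Differentiating each term of F:
  d/dx[xy^3] = 3xy^2·y' + y^3
  d/dx[-22] = 0

Collecting, the y'-free part is the partial derivative in x and the y' coefficient is the partial derivative in y:
  ∂F/∂x = y^3
  ∂F/∂y = 3xy^2

so d/dx[F(x, y(x))] = ∂F/∂x + (∂F/∂y)·y' = 0. Rearranging,
  dy/dx = -(∂F/∂x)/(∂F/∂y) = -(y^3)/(3xy^2) = -y/(3x)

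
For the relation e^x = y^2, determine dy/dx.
Apply d/dx to both sides, remembering that y depends on x. Each occurrence of y therefore brings in a y' = dy/dx via the chain rule.

With F(x, y) equal to the left-hand side minus the right, differentiate F term by term:
  d/dx[-y^2] = -2y·y'
  d/dx[e^(x)] = e^(x)
Adding these up, d/dx[F] = 0 becomes
  (e^(x)) + (-2y)·y' = 0,
so isolating y',
  dy/dx = -(e^(x))/(-2y) = e^(x)/(2y)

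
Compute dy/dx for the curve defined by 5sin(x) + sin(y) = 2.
Differentiate both sides with respect to x, treating y as y(x). By the chain rule, any term containing y contributes a factor of y' = dy/dx when we differentiate it.

Move every term to one side and write the relation as F(x, y) = 0. Term by term,
  d/dx[5sin(x)] = 5cos(x)
  d/dx[sin(y)] = y'·cos(y)
  d/dx[-2] = 0

The pieces without y' make up ∂F/∂x and the coefficient of y' is ∂F/∂y:
  ∂F/∂x = 5cos(x),
  ∂F/∂y = cos(y).

Since d/dx[F] = ∂F/∂x + (∂F/∂y)·y' = 0, solve for y':
  (∂F/∂y)·y' = -∂F/∂x
  dy/dx = -(∂F/∂x)/(∂F/∂y) = -(5cos(x))/(cos(y)) = -5cos(x)/cos(y)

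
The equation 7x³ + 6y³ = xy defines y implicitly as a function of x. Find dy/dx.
Apply d/dx to both sides, remembering that y depends on x. Each occurrence of y therefore brings in a y' = dy/dx via the chain rule.

With F(x, y) equal to the left-hand side minus the right, differentiate F term by term:
  d/dx[7x^3] = 21x^2
  d/dx[-xy] = -x·y' - y
  d/dx[6y^3] = 18y^2·y'
Adding these up, d/dx[F] = 0 becomes
  (21x^2 - y) + (-x + 18y^2)·y' = 0,
so isolating y',
  dy/dx = -(21x^2 - y)/(-x + 18y^2) = (21x^2 - y)/(x - 18y^2)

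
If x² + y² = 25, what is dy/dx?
Take d/dx of both sides. Since y is implicitly a function of x, the chain rule attaches a y' = dy/dx factor whenever we differentiate through y.

Set F(x, y) = (left side) − (right side), so the curve is F = 0. Differentiating each term of F:
  d/dx[x^2] = 2x
  d/dx[y^2] = 2y·y'
  d/dx[-25] = 0

Collecting, the y'-free part is the partial derivative in x and the y' coefficient is the partial derivative in y:
  ∂F/∂x = 2x
  ∂F/∂y = 2y

so d/dx[F(x, y(x))] = ∂F/∂x + (∂F/∂y)·y' = 0. Rearranging,
  dy/dx = -(∂F/∂x)/(∂F/∂y) = -(2x)/(2y) = -x/y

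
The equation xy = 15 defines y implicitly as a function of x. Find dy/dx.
Take d/dx of both sides. Since y is implicitly a function of x, the chain rule attaches a y' = dy/dx factor whenever we differentiate through y.

Set F(x, y) = (left side) − (right side), so the curve is F = 0. Differentiating each term of F:
  d/dx[xy] = x·y' + y
  d/dx[-15] = 0

Collecting, the y'-free part is the partial derivative in x and the y' coefficient is the partial derivative in y:
  ∂F/∂x = y
  ∂F/∂y = x

so d/dx[F(x, y(x))] = ∂F/∂x + (∂F/∂y)·y' = 0. Rearranging,
  dy/dx = -(∂F/∂x)/(∂F/∂y) = -(y)/(x) = -y/x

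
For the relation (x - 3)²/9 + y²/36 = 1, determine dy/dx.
Differentiate both sides with respect to x, treating y as y(x). By the chain rule, any term containing y contributes a factor of y' = dy/dx when we differentiate it.

Move every term to one side and write the relation as F(x, y) = 0. Term by term,
  d/dx[y^2/36] = y·y'/18
  d/dx[(x - 3)^2/9] = 2x/9 - 2/3
  d/dx[-1] = 0

The pieces without y' make up ∂F/∂x and the coefficient of y' is ∂F/∂y:
  ∂F/∂x = 2x/9 - 2/3,
  ∂F/∂y = y/18.

Since d/dx[F] = ∂F/∂x + (∂F/∂y)·y' = 0, solve for y':
  (∂F/∂y)·y' = -∂F/∂x
  dy/dx = -(∂F/∂x)/(∂F/∂y) = -(2x/9 - 2/3)/(y/18)
        = -(2(x - 3)/9)/(y/18) = 4(3 - x)/y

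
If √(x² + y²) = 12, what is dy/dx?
Apply d/dx to both sides, remembering that y depends on x. Each occurrence of y therefore brings in a y' = dy/dx via the chain rule.

With F(x, y) equal to the left-hand side minus the right, differentiate F term by term:
  d/dx[√(x^2 + y^2)] = (x + y·y')/√(x^2 + y^2)
  d/dx[-12] = 0
Adding these up, d/dx[F] = 0 becomes
  (x/√(x^2 + y^2)) + (y/√(x^2 + y^2))·y' = 0,
so isolating y',
  dy/dx = -(x/√(x^2 + y^2))/(y/√(x^2 + y^2)) = -x/y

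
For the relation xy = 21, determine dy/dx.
Differentiate the relation implicitly: treat y = y(x) and apply the chain rule, so every y-derivative picks up a y' = dy/dx factor.

With everything moved to the left-hand side, differentiate term by term:
  d/dx[xy] = x·y' + y
  d/dx[-21] = 0

Separating the contributions that come from x directly and those that come through y:
  without y':      y
  multiplying y':  x

so (y) + (x)·y' = 0, and therefore
  dy/dx = -(y)/(x) = -y/x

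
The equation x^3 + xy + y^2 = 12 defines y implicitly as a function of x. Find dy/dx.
Take d/dx of both sides. Since y is implicitly a function of x, the chain rule attaches a y' = dy/dx factor whenever we differentiate through y.

Set F(x, y) = (left side) − (right side), so the curve is F = 0. Differentiating each term of F:
  d/dx[x^3] = 3x^2
  d/dx[xy] = x·y' + y
  d/dx[y^2] = 2y·y'
  d/dx[-12] = 0

Collecting, the y'-free part is the partial derivative in x and the y' coefficient is the partial derivative in y:
  ∂F/∂x = 3x^2 + y
  ∂F/∂y = x + 2y

so d/dx[F(x, y(x))] = ∂F/∂x + (∂F/∂y)·y' = 0. Rearranging,
  dy/dx = -(∂F/∂x)/(∂F/∂y) = -(3x^2 + y)/(x + 2y) = (-3x^2 - y)/(x + 2y)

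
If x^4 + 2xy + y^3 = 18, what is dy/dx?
Differentiate the relation implicitly: treat y = y(x) and apply the chain rule, so every y-derivative picks up a y' = dy/dx factor.

With everything moved to the left-hand side, differentiate term by term:
  d/dx[x^4] = 4x^3
  d/dx[2xy] = 2x·y' + 2y
  d/dx[y^3] = 3y^2·y'
  d/dx[-18] = 0

Separating the contributions that come from x directly and those that come through y:
  without y':      4x^3 + 2y
  multiplying y':  2x + 3y^2

so (4x^3 + 2y) + (2x + 3y^2)·y' = 0, and therefore
  dy/dx = -(4x^3 + 2y)/(2x + 3y^2) = 2(-2x^3 - y)/(2x + 3y^2)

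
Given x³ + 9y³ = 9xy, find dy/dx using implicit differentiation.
Differentiate the relation implicitly: treat y = y(x) and apply the chain rule, so every y-derivative picks up a y' = dy/dx factor.

With everything moved to the left-hand side, differentiate term by term:
  d/dx[x^3] = 3x^2
  d/dx[-9xy] = -9x·y' - 9y
  d/dx[9y^3] = 27y^2·y'

Separating the contributions that come from x directly and those that come through y:
  without y':      3x^2 - 9y
  multiplying y':  -9x + 27y^2

so (3x^2 - 9y) + (-9x + 27y^2)·y' = 0, and therefore
  dy/dx = -(3x^2 - 9y)/(-9x + 27y^2) = (x^2/3 - y)/(x - 3y^2)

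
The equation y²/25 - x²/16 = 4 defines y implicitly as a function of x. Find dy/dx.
Differentiate the relation implicitly: treat y = y(x) and apply the chain rule, so every y-derivative picks up a y' = dy/dx factor.

With everything moved to the left-hand side, differentiate term by term:
  d/dx[-x^2/16] = -x/8
  d/dx[y^2/25] = 2y·y'/25
  d/dx[-4] = 0

Separating the contributions that come from x directly and those that come through y:
  without y':      -x/8
  multiplying y':  2y/25

so (-x/8) + (2y/25)·y' = 0, and therefore
  dy/dx = -(-x/8)/(2y/25) = 25x/(16y)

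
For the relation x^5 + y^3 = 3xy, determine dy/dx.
Apply d/dx to both sides, remembering that y depends on x. Each occurrence of y therefore brings in a y' = dy/dx via the chain rule.

With F(x, y) equal to the left-hand side minus the right, differentiate F term by term:
  d/dx[x^5] = 5x^4
  d/dx[-3xy] = -3x·y' - 3y
  d/dx[y^3] = 3y^2·y'
Adding these up, d/dx[F] = 0 becomes
  (5x^4 - 3y) + (-3x + 3y^2)·y' = 0,
so isolating y',
  dy/dx = -(5x^4 - 3y)/(-3x + 3y^2) = (5x^4/3 - y)/(x - y^2)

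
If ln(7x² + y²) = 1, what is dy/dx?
Differentiate the relation implicitly: treat y = y(x) and apply the chain rule, so every y-derivative picks up a y' = dy/dx factor.

With everything moved to the left-hand side, differentiate term by term:
  d/dx[ln(7x^2 + y^2)] = (14x + 2y·y')/(7x^2 + y^2)
  d/dx[-1] = 0

Separating the contributions that come from x directly and those that come through y:
  without y':      14x/(7x^2 + y^2)
  multiplying y':  2y/(7x^2 + y^2)

so (14x/(7x^2 + y^2)) + (2y/(7x^2 + y^2))·y' = 0, and therefore
  dy/dx = -(14x/(7x^2 + y^2))/(2y/(7x^2 + y^2)) = -7x/y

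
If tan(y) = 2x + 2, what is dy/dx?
Take d/dx of both sides. Since y is implicitly a function of x, the chain rule attaches a y' = dy/dx factor whenever we differentiate through y.

Set F(x, y) = (left side) − (right side), so the curve is F = 0. Differentiating each term of F:
  d/dx[-2x] = -2
  d/dx[tan(y)] = y'(tan(y)^2 + 1)
  d/dx[-2] = 0

Collecting, the y'-free part is the partial derivative in x and the y' coefficient is the partial derivative in y:
  ∂F/∂x = -2
  ∂F/∂y = tan(y)^2 + 1

so d/dx[F(x, y(x))] = ∂F/∂x + (∂F/∂y)·y' = 0. Rearranging,
  dy/dx = -(∂F/∂x)/(∂F/∂y) = -(-2)/(tan(y)^2 + 1) = 2cos(y)^2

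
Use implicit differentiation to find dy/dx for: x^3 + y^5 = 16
Differentiate both sides with respect to x, treating y as y(x). By the chain rule, any term containing y contributes a factor of y' = dy/dx when we differentiate it.

Move every term to one side and write the relation as F(x, y) = 0. Term by term,
  d/dx[x^3] = 3x^2
  d/dx[y^5] = 5y^4·y'
  d/dx[-16] = 0

The pieces without y' make up ∂F/∂x and the coefficient of y' is ∂F/∂y:
  ∂F/∂x = 3x^2,
  ∂F/∂y = 5y^4.

Since d/dx[F] = ∂F/∂x + (∂F/∂y)·y' = 0, solve for y':
  (∂F/∂y)·y' = -∂F/∂x
  dy/dx = -(∂F/∂x)/(∂F/∂y) = -(3x^2)/(5y^4) = -3x^2/(5y^4)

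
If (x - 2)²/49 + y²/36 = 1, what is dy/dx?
Differentiate the relation implicitly: treat y = y(x) and apply the chain rule, so every y-derivative picks up a y' = dy/dx factor.

With everything moved to the left-hand side, differentiate term by term:
  d/dx[y^2/36] = y·y'/18
  d/dx[(x - 2)^2/49] = 2x/49 - 4/49
  d/dx[-1] = 0

Separating the contributions that come from x directly and those that come through y:
  without y':      2x/49 - 4/49
  multiplying y':  y/18

so (2x/49 - 4/49) + (y/18)·y' = 0, and therefore
  dy/dx = -(2x/49 - 4/49)/(y/18)
        = -(2(x - 2)/49)/(y/18) = 36(2 - x)/(49y)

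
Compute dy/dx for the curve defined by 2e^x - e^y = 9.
Differentiate the relation implicitly: treat y = y(x) and apply the chain rule, so every y-derivative picks up a y' = dy/dx factor.

With everything moved to the left-hand side, differentiate term by term:
  d/dx[2e^(x)] = 2e^(x)
  d/dx[-e^(y)] = -y'·e^(y)
  d/dx[-9] = 0

Separating the contributions that come from x directly and those that come through y:
  without y':      2e^(x)
  multiplying y':  -e^(y)

so (2e^(x)) + (-e^(y))·y' = 0, and therefore
  dy/dx = -(2e^(x))/(-e^(y)) = 2e^(x - y)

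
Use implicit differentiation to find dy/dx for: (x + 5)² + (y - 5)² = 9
Differentiate the relation implicitly: treat y = y(x) and apply the chain rule, so every y-derivative picks up a y' = dy/dx factor.

With everything moved to the left-hand side, differentiate term by term:
  d/dx[(x + 5)^2] = 2x + 10
  d/dx[(y - 5)^2] = 2·y'(y - 5)
  d/dx[-9] = 0

Separating the contributions that come from x directly and those that come through y:
  without y':      2x + 10
  multiplying y':  2y - 10

so (2x + 10) + (2y - 10)·y' = 0, and therefore
  dy/dx = -(2x + 10)/(2y - 10) = (-x - 5)/(y - 5)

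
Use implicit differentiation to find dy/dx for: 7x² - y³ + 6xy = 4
Differentiate both sides with respect to x, treating y as y(x). By the chain rule, any term containing y contributes a factor of y' = dy/dx when we differentiate it.

Move every term to one side and write the relation as F(x, y) = 0. Term by term,
  d/dx[7x^2] = 14x
  d/dx[6xy] = 6x·y' + 6y
  d/dx[-y^3] = -3y^2·y'
  d/dx[-4] = 0

The pieces without y' make up ∂F/∂x and the coefficient of y' is ∂F/∂y:
  ∂F/∂x = 14x + 6y,
  ∂F/∂y = 6x - 3y^2.

Since d/dx[F] = ∂F/∂x + (∂F/∂y)·y' = 0, solve for y':
  (∂F/∂y)·y' = -∂F/∂x
  dy/dx = -(∂F/∂x)/(∂F/∂y) = -(14x + 6y)/(6x - 3y^2) = 2(-7x - 3y)/(3(2x - y^2))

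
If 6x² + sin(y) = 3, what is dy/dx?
Apply d/dx to both sides, remembering that y depends on x. Each occurrence of y therefore brings in a y' = dy/dx via the chain rule.

With F(x, y) equal to the left-hand side minus the right, differentiate F term by term:
  d/dx[6x^2] = 12x
  d/dx[sin(y)] = y'·cos(y)
  d/dx[-3] = 0
Adding these up, d/dx[F] = 0 becomes
  (12x) + (cos(y))·y' = 0,
so isolating y',
  dy/dx = -(12x)/(cos(y)) = -12x/cos(y)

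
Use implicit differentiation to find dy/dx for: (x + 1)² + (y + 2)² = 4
Differentiate both sides with respect to x, treating y as y(x). By the chain rule, any term containing y contributes a factor of y' = dy/dx when we differentiate it.

Move every term to one side and write the relation as F(x, y) = 0. Term by term,
  d/dx[(x + 1)^2] = 2x + 2
  d/dx[(y + 2)^2] = 2·y'(y + 2)
  d/dx[-4] = 0

The pieces without y' make up ∂F/∂x and the coefficient of y' is ∂F/∂y:
  ∂F/∂x = 2x + 2,
  ∂F/∂y = 2y + 4.

Since d/dx[F] = ∂F/∂x + (∂F/∂y)·y' = 0, solve for y':
  (∂F/∂y)·y' = -∂F/∂x
  dy/dx = -(∂F/∂x)/(∂F/∂y) = -(2x + 2)/(2y + 4) = (-x - 1)/(y + 2)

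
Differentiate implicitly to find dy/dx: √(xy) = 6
Apply d/dx to both sides, remembering that y depends on x. Each occurrence of y therefore brings in a y' = dy/dx via the chain rule.

With F(x, y) equal to the left-hand side minus the right, differentiate F term by term:
  d/dx[√(xy)] = √(xy)(x·y'/2 + y/2)/(xy)
  d/dx[-6] = 0
Adding these up, d/dx[F] = 0 becomes
  (√(xy)/(2x)) + (√(xy)/(2y))·y' = 0,
so isolating y',
  dy/dx = -(√(xy)/(2x))/(√(xy)/(2y)) = -y/x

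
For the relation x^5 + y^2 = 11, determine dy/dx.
Take d/dx of both sides. Since y is implicitly a function of x, the chain rule attaches a y' = dy/dx factor whenever we differentiate through y.

Set F(x, y) = (left side) − (right side), so the curve is F = 0. Differentiating each term of F:
  d/dx[x^5] = 5x^4
  d/dx[y^2] = 2y·y'
  d/dx[-11] = 0

Collecting, the y'-free part is the partial derivative in x and the y' coefficient is the partial derivative in y:
  ∂F/∂x = 5x^4
  ∂F/∂y = 2y

so d/dx[F(x, y(x))] = ∂F/∂x + (∂F/∂y)·y' = 0. Rearranging,
  dy/dx = -(∂F/∂x)/(∂F/∂y) = -(5x^4)/(2y) = -5x^4/(2y)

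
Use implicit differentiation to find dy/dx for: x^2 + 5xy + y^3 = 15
Differentiate both sides with respect to x, treating y as y(x). By the chain rule, any term containing y contributes a factor of y' = dy/dx when we differentiate it.

Move every term to one side and write the relation as F(x, y) = 0. Term by term,
  d/dx[x^2] = 2x
  d/dx[5xy] = 5x·y' + 5y
  d/dx[y^3] = 3y^2·y'
  d/dx[-15] = 0

The pieces without y' make up ∂F/∂x and the coefficient of y' is ∂F/∂y:
  ∂F/∂x = 2x + 5y,
  ∂F/∂y = 5x + 3y^2.

Since d/dx[F] = ∂F/∂x + (∂F/∂y)·y' = 0, solve for y':
  (∂F/∂y)·y' = -∂F/∂x
  dy/dx = -(∂F/∂x)/(∂F/∂y) = -(2x + 5y)/(5x + 3y^2) = (-2x - 5y)/(5x + 3y^2)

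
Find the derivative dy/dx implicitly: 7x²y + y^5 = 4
Take d/dx of both sides. Since y is implicitly a function of x, the chain rule attaches a y' = dy/dx factor whenever we differentiate through y.

Set F(x, y) = (left side) − (right side), so the curve is F = 0. Differentiating each term of F:
  d/dx[7x^2y] = 7x^2·y' + 14xy
  d/dx[y^5] = 5y^4·y'
  d/dx[-4] = 0

Collecting, the y'-free part is the partial derivative in x and the y' coefficient is the partial derivative in y:
  ∂F/∂x = 14xy
  ∂F/∂y = 7x^2 + 5y^4

so d/dx[F(x, y(x))] = ∂F/∂x + (∂F/∂y)·y' = 0. Rearranging,
  dy/dx = -(∂F/∂x)/(∂F/∂y) = -(14xy)/(7x^2 + 5y^4) = -14xy/(7x^2 + 5y^4)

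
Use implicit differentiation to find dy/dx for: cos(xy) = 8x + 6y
Differentiate the relation implicitly: treat y = y(x) and apply the chain rule, so every y-derivative picks up a y' = dy/dx factor.

With everything moved to the left-hand side, differentiate term by term:
  d/dx[-8x] = -8
  d/dx[-6y] = -6·y'
  d/dx[cos(xy)] = -(x·y' + y)·sin(xy)

Separating the contributions that come from x directly and those that come through y:
  without y':      -y·sin(xy) - 8
  multiplying y':  -x·sin(xy) - 6

so (-y·sin(xy) - 8) + (-x·sin(xy) - 6)·y' = 0, and therefore
  dy/dx = -(-y·sin(xy) - 8)/(-x·sin(xy) - 6) = -(y·sin(xy) + 8)/(x·sin(xy) + 6)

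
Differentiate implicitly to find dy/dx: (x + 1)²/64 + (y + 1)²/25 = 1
Differentiate both sides with respect to x, treating y as y(x). By the chain rule, any term containing y contributes a factor of y' = dy/dx when we differentiate it.

Move every term to one side and write the relation as F(x, y) = 0. Term by term,
  d/dx[(x + 1)^2/64] = x/32 + 1/32
  d/dx[(y + 1)^2/25] = 2·y'(y + 1)/25
  d/dx[-1] = 0

The pieces without y' make up ∂F/∂x and the coefficient of y' is ∂F/∂y:
  ∂F/∂x = x/32 + 1/32,
  ∂F/∂y = 2y/25 + 2/25.

Since d/dx[F] = ∂F/∂x + (∂F/∂y)·y' = 0, solve for y':
  (∂F/∂y)·y' = -∂F/∂x
  dy/dx = -(∂F/∂x)/(∂F/∂y) = -(x/32 + 1/32)/(2y/25 + 2/25)
        = -((x + 1)/32)/(2(y + 1)/25) = 25(-x - 1)/(64(y + 1))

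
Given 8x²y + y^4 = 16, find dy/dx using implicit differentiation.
Take d/dx of both sides. Since y is implicitly a function of x, the chain rule attaches a y' = dy/dx factor whenever we differentiate through y.

Set F(x, y) = (left side) − (right side), so the curve is F = 0. Differentiating each term of F:
  d/dx[8x^2y] = 8x^2·y' + 16xy
  d/dx[y^4] = 4y^3·y'
  d/dx[-16] = 0

Collecting, the y'-free part is the partial derivative in x and the y' coefficient is the partial derivative in y:
  ∂F/∂x = 16xy
  ∂F/∂y = 8x^2 + 4y^3

so d/dx[F(x, y(x))] = ∂F/∂x + (∂F/∂y)·y' = 0. Rearranging,
  dy/dx = -(∂F/∂x)/(∂F/∂y) = -(16xy)/(8x^2 + 4y^3) = -4xy/(2x^2 + y^3)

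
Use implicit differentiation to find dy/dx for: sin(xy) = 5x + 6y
Take d/dx of both sides. Since y is implicitly a function of x, the chain rule attaches a y' = dy/dx factor whenever we differentiate through y.

Set F(x, y) = (left side) − (right side), so the curve is F = 0. Differentiating each term of F:
  d/dx[-5x] = -5
  d/dx[-6y] = -6·y'
  d/dx[sin(xy)] = (x·y' + y)·cos(xy)

Collecting, the y'-free part is the partial derivative in x and the y' coefficient is the partial derivative in y:
  ∂F/∂x = y·cos(xy) - 5
  ∂F/∂y = x·cos(xy) - 6

so d/dx[F(x, y(x))] = ∂F/∂x + (∂F/∂y)·y' = 0. Rearranging,
  dy/dx = -(∂F/∂x)/(∂F/∂y) = -(y·cos(xy) - 5)/(x·cos(xy) - 6) = (-y·cos(xy) + 5)/(x·cos(xy) - 6)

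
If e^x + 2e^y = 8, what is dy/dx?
Apply d/dx to both sides, remembering that y depends on x. Each occurrence of y therefore brings in a y' = dy/dx via the chain rule.

With F(x, y) equal to the left-hand side minus the right, differentiate F term by term:
  d/dx[e^(x)] = e^(x)
  d/dx[2e^(y)] = 2·y'·e^(y)
  d/dx[-8] = 0
Adding these up, d/dx[F] = 0 becomes
  (e^(x)) + (2e^(y))·y' = 0,
so isolating y',
  dy/dx = -(e^(x))/(2e^(y)) = -e^(x - y)/2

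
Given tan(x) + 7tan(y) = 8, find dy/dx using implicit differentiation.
Take d/dx of both sides. Since y is implicitly a function of x, the chain rule attaches a y' = dy/dx factor whenever we differentiate through y.

Set F(x, y) = (left side) − (right side), so the curve is F = 0. Differentiating each term of F:
  d/dx[tan(x)] = tan(x)^2 + 1
  d/dx[7tan(y)] = 7·y'(tan(y)^2 + 1)
  d/dx[-8] = 0

Collecting, the y'-free part is the partial derivative in x and the y' coefficient is the partial derivative in y:
  ∂F/∂x = tan(x)^2 + 1
  ∂F/∂y = 7tan(y)^2 + 7

so d/dx[F(x, y(x))] = ∂F/∂x + (∂F/∂y)·y' = 0. Rearranging,
  dy/dx = -(∂F/∂x)/(∂F/∂y) = -(tan(x)^2 + 1)/(7tan(y)^2 + 7) = -cos(y)^2/(7cos(x)^2)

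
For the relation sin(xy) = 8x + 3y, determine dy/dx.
Take d/dx of both sides. Since y is implicitly a function of x, the chain rule attaches a y' = dy/dx factor whenever we differentiate through y.

Set F(x, y) = (left side) − (right side), so the curve is F = 0. Differentiating each term of F:
  d/dx[-8x] = -8
  d/dx[-3y] = -3·y'
  d/dx[sin(xy)] = (x·y' + y)·cos(xy)

Collecting, the y'-free part is the partial derivative in x and the y' coefficient is the partial derivative in y:
  ∂F/∂x = y·cos(xy) - 8
  ∂F/∂y = x·cos(xy) - 3

so d/dx[F(x, y(x))] = ∂F/∂x + (∂F/∂y)·y' = 0. Rearranging,
  dy/dx = -(∂F/∂x)/(∂F/∂y) = -(y·cos(xy) - 8)/(x·cos(xy) - 3) = (-y·cos(xy) + 8)/(x·cos(xy) - 3)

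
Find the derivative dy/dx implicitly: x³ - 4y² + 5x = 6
Differentiate the relation implicitly: treat y = y(x) and apply the chain rule, so every y-derivative picks up a y' = dy/dx factor.

With everything moved to the left-hand side, differentiate term by term:
  d/dx[x^3] = 3x^2
  d/dx[5x] = 5
  d/dx[-4y^2] = -8y·y'
  d/dx[-6] = 0

Separating the contributions that come from x directly and those that come through y:
  without y':      3x^2 + 5
  multiplying y':  -8y

so (3x^2 + 5) + (-8y)·y' = 0, and therefore
  dy/dx = -(3x^2 + 5)/(-8y) = (3x^2 + 5)/(8y)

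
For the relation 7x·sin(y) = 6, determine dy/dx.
Differentiate the relation implicitly: treat y = y(x) and apply the chain rule, so every y-derivative picks up a y' = dy/dx factor.

With everything moved to the left-hand side, differentiate term by term:
  d/dx[7x·sin(y)] = 7x·y'·cos(y) + 7sin(y)
  d/dx[-6] = 0

Separating the contributions that come from x directly and those that come through y:
  without y':      7sin(y)
  multiplying y':  7x·cos(y)

so (7sin(y)) + (7x·cos(y))·y' = 0, and therefore
  dy/dx = -(7sin(y))/(7x·cos(y)) = -tan(y)/x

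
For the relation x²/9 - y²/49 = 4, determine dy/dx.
Take d/dx of both sides. Since y is implicitly a function of x, the chain rule attaches a y' = dy/dx factor whenever we differentiate through y.

Set F(x, y) = (left side) − (right side), so the curve is F = 0. Differentiating each term of F:
  d/dx[x^2/9] = 2x/9
  d/dx[-y^2/49] = -2y·y'/49
  d/dx[-4] = 0

Collecting, the y'-free part is the partial derivative in x and the y' coefficient is the partial derivative in y:
  ∂F/∂x = 2x/9
  ∂F/∂y = -2y/49

so d/dx[F(x, y(x))] = ∂F/∂x + (∂F/∂y)·y' = 0. Rearranging,
  dy/dx = -(∂F/∂x)/(∂F/∂y) = -(2x/9)/(-2y/49) = 49x/(9y)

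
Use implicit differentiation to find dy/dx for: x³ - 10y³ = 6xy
Differentiate both sides with respect to x, treating y as y(x). By the chain rule, any term containing y contributes a factor of y' = dy/dx when we differentiate it.

Move every term to one side and write the relation as F(x, y) = 0. Term by term,
  d/dx[x^3] = 3x^2
  d/dx[-6xy] = -6x·y' - 6y
  d/dx[-10y^3] = -30y^2·y'

The pieces without y' make up ∂F/∂x and the coefficient of y' is ∂F/∂y:
  ∂F/∂x = 3x^2 - 6y,
  ∂F/∂y = -6x - 30y^2.

Since d/dx[F] = ∂F/∂x + (∂F/∂y)·y' = 0, solve for y':
  (∂F/∂y)·y' = -∂F/∂x
  dy/dx = -(∂F/∂x)/(∂F/∂y) = -(3x^2 - 6y)/(-6x - 30y^2) = (x^2/2 - y)/(x + 5y^2)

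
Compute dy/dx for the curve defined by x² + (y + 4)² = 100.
Differentiate both sides with respect to x, treating y as y(x). By the chain rule, any term containing y contributes a factor of y' = dy/dx when we differentiate it.

Move every term to one side and write the relation as F(x, y) = 0. Term by term,
  d/dx[x^2] = 2x
  d/dx[(y + 4)^2] = 2·y'(y + 4)
  d/dx[-100] = 0

The pieces without y' make up ∂F/∂x and the coefficient of y' is ∂F/∂y:
  ∂F/∂x = 2x,
  ∂F/∂y = 2y + 8.

Since d/dx[F] = ∂F/∂x + (∂F/∂y)·y' = 0, solve for y':
  (∂F/∂y)·y' = -∂F/∂x
  dy/dx = -(∂F/∂x)/(∂F/∂y) = -(2x)/(2y + 8) = -x/(y + 4)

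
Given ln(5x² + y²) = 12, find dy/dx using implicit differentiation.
Take d/dx of both sides. Since y is implicitly a function of x, the chain rule attaches a y' = dy/dx factor whenever we differentiate through y.

Set F(x, y) = (left side) − (right side), so the curve is F = 0. Differentiating each term of F:
  d/dx[ln(5x^2 + y^2)] = (10x + 2y·y')/(5x^2 + y^2)
  d/dx[-12] = 0

Collecting, the y'-free part is the partial derivative in x and the y' coefficient is the partial derivative in y:
  ∂F/∂x = 10x/(5x^2 + y^2)
  ∂F/∂y = 2y/(5x^2 + y^2)

so d/dx[F(x, y(x))] = ∂F/∂x + (∂F/∂y)·y' = 0. Rearranging,
  dy/dx = -(∂F/∂x)/(∂F/∂y) = -(10x/(5x^2 + y^2))/(2y/(5x^2 + y^2)) = -5x/y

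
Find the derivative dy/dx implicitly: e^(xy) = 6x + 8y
Differentiate both sides with respect to x, treating y as y(x). By the chain rule, any term containing y contributes a factor of y' = dy/dx when we differentiate it.

Move every term to one side and write the relation as F(x, y) = 0. Term by term,
  d/dx[-6x] = -6
  d/dx[-8y] = -8·y'
  d/dx[e^(xy)] = (x·y' + y)·e^(xy)

The pieces without y' make up ∂F/∂x and the coefficient of y' is ∂F/∂y:
  ∂F/∂x = y·e^(xy) - 6,
  ∂F/∂y = x·e^(xy) - 8.

Since d/dx[F] = ∂F/∂x + (∂F/∂y)·y' = 0, solve for y':
  (∂F/∂y)·y' = -∂F/∂x
  dy/dx = -(∂F/∂x)/(∂F/∂y) = -(y·e^(xy) - 6)/(x·e^(xy) - 8) = (-y·e^(xy) + 6)/(x·e^(xy) - 8)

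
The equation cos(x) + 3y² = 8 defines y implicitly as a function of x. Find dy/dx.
Take d/dx of both sides. Since y is implicitly a function of x, the chain rule attaches a y' = dy/dx factor whenever we differentiate through y.

Set F(x, y) = (left side) − (right side), so the curve is F = 0. Differentiating each term of F:
  d/dx[3y^2] = 6y·y'
  d/dx[cos(x)] = -sin(x)
  d/dx[-8] = 0

Collecting, the y'-free part is the partial derivative in x and the y' coefficient is the partial derivative in y:
  ∂F/∂x = -sin(x)
  ∂F/∂y = 6y

so d/dx[F(x, y(x))] = ∂F/∂x + (∂F/∂y)·y' = 0. Rearranging,
  dy/dx = -(∂F/∂x)/(∂F/∂y) = -(-sin(x))/(6y) = sin(x)/(6y)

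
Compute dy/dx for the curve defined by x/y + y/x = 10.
Differentiate the relation implicitly: treat y = y(x) and apply the chain rule, so every y-derivative picks up a y' = dy/dx factor.

With everything moved to the left-hand side, differentiate term by term:
  d/dx[x/y] = -x·y'/y^2 + 1/y
  d/dx[y/x] = y'/x - y/x^2
  d/dx[-10] = 0

Separating the contributions that come from x directly and those that come through y:
  without y':      1/y - y/x^2
  multiplying y':  -x/y^2 + 1/x

so (1/y - y/x^2) + (-x/y^2 + 1/x)·y' = 0, and therefore
  dy/dx = -(1/y - y/x^2)/(-x/y^2 + 1/x)
        = -((x - y)(x + y)/(x^2y))/(-(x - y)(x + y)/(xy^2)) = y/x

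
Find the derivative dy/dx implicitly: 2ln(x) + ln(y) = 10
Take d/dx of both sides. Since y is implicitly a function of x, the chain rule attaches a y' = dy/dx factor whenever we differentiate through y.

Set F(x, y) = (left side) − (right side), so the curve is F = 0. Differentiating each term of F:
  d/dx[2ln(x)] = 2/x
  d/dx[ln(y)] = y'/y
  d/dx[-10] = 0

Collecting, the y'-free part is the partial derivative in x and the y' coefficient is the partial derivative in y:
  ∂F/∂x = 2/x
  ∂F/∂y = 1/y

so d/dx[F(x, y(x))] = ∂F/∂x + (∂F/∂y)·y' = 0. Rearranging,
  dy/dx = -(∂F/∂x)/(∂F/∂y) = -(2/x)/(1/y) = -2y/x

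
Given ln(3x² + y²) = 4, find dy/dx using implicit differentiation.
Apply d/dx to both sides, remembering that y depends on x. Each occurrence of y therefore brings in a y' = dy/dx via the chain rule.

With F(x, y) equal to the left-hand side minus the right, differentiate F term by term:
  d/dx[ln(3x^2 + y^2)] = (6x + 2y·y')/(3x^2 + y^2)
  d/dx[-4] = 0
Adding these up, d/dx[F] = 0 becomes
  (6x/(3x^2 + y^2)) + (2y/(3x^2 + y^2))·y' = 0,
so isolating y',
  dy/dx = -(6x/(3x^2 + y^2))/(2y/(3x^2 + y^2)) = -3x/y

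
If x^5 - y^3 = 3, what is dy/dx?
Differentiate the relation implicitly: treat y = y(x) and apply the chain rule, so every y-derivative picks up a y' = dy/dx factor.

With everything moved to the left-hand side, differentiate term by term:
  d/dx[x^5] = 5x^4
  d/dx[-y^3] = -3y^2·y'
  d/dx[-3] = 0

Separating the contributions that come from x directly and those that come through y:
  without y':      5x^4
  multiplying y':  -3y^2

so (5x^4) + (-3y^2)·y' = 0, and therefore
  dy/dx = -(5x^4)/(-3y^2) = 5x^4/(3y^2)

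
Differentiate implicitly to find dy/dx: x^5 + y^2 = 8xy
Differentiate both sides with respect to x, treating y as y(x). By the chain rule, any term containing y contributes a factor of y' = dy/dx when we differentiate it.

Move every term to one side and write the relation as F(x, y) = 0. Term by term,
  d/dx[x^5] = 5x^4
  d/dx[-8xy] = -8x·y' - 8y
  d/dx[y^2] = 2y·y'

The pieces without y' make up ∂F/∂x and the coefficient of y' is ∂F/∂y:
  ∂F/∂x = 5x^4 - 8y,
  ∂F/∂y = -8x + 2y.

Since d/dx[F] = ∂F/∂x + (∂F/∂y)·y' = 0, solve for y':
  (∂F/∂y)·y' = -∂F/∂x
  dy/dx = -(∂F/∂x)/(∂F/∂y) = -(5x^4 - 8y)/(-8x + 2y) = (5x^4 - 8y)/(2(4x - y))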